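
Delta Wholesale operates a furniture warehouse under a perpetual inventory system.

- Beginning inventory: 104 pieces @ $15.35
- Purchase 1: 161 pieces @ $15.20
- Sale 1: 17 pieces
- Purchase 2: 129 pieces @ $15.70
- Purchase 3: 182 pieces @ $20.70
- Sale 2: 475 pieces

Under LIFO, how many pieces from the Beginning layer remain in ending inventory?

84

Sale 1 (17) [LIFO — newest first]: 17 @ $15.20 = $258.40
Sale 2 (475) [LIFO — newest first]: 182 @ $20.70 + 129 @ $15.70 + 144 @ $15.20 + 20 @ $15.35 = $8,288.50
Total COGS = $258.40 + $8,288.50 = $8,546.90
Ending inventory: 84 @ $15.35 = $1,289.40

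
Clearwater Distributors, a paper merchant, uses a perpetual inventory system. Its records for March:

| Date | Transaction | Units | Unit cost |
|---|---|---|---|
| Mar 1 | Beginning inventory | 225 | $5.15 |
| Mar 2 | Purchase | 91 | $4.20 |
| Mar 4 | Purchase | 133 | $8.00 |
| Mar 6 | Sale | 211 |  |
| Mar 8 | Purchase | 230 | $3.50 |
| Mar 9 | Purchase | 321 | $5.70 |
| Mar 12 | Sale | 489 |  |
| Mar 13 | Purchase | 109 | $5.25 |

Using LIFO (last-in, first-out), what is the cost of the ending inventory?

Mar 6, 211 sold [LIFO — newest first]: 133 @ $8.00 + 78 @ $4.20 = $1,391.60
Mar 12, 489 sold [LIFO — newest first]: 321 @ $5.70 + 168 @ $3.50 = $2,417.70
Total COGS = $1,391.60 + $2,417.70 = $3,809.30
Ending inventory: 225 @ $5.15 + 13 @ $4.20 + 62 @ $3.50 + 109 @ $5.25 = $2,002.60
Check: goods available $5,811.90 = COGS $3,809.30 + ending $2,002.60

Ending inventory = $2,002.60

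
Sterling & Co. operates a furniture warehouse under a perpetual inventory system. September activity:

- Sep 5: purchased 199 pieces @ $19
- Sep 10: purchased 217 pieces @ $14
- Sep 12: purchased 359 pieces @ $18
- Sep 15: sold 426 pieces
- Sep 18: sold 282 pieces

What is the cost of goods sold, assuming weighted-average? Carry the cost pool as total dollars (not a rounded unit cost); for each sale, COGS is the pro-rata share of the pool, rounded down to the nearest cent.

COGS = $12,132.83

After Sep 5: 199 on hand, pool $3,781.00 (≈ $19.0000 each)
After Sep 10: 416 on hand, pool $6,819.00 (≈ $16.3918 each)
After Sep 12: 775 on hand, pool $13,281.00 (≈ $17.1368 each)
Sep 15, sell 426: 426/775 × $13,281.00 → $7,300.26
Sep 18, sell 282: 282/349 × $5,980.74 → $4,832.57
Total COGS = $7,300.26 + $4,832.57 = $12,132.83
Ending inventory (cost pool remaining) = $1,148.17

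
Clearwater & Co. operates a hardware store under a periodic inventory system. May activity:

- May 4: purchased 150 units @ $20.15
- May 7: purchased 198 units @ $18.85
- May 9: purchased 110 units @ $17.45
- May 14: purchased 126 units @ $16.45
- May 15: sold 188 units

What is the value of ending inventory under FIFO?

Ending inventory = $7,008.20

May 15, 188 sold [FIFO — oldest first]: 150 @ $20.15 + 38 @ $18.85 = $3,738.80
Ending inventory: 160 @ $18.85 + 110 @ $17.45 + 126 @ $16.45 = $7,008.20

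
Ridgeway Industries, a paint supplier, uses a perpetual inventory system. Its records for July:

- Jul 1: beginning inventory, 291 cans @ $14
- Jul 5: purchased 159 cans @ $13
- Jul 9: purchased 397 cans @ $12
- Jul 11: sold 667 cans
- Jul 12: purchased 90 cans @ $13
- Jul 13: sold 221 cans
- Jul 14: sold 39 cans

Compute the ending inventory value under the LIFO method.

Jul 11, 667 sold [LIFO — newest first]: 397 @ $12 + 159 @ $13 + 111 @ $14 = $8,385
Jul 13, 221 sold [LIFO — newest first]: 90 @ $13 + 131 @ $14 = $3,004
Jul 14, 39 sold [LIFO — newest first]: 39 @ $14 = $546
Total COGS = $8,385 + $3,004 + $546 = $11,935
Ending inventory: 10 @ $14 = $140
Check: goods available $12,075 = COGS $11,935 + ending $140

Ending inventory = $140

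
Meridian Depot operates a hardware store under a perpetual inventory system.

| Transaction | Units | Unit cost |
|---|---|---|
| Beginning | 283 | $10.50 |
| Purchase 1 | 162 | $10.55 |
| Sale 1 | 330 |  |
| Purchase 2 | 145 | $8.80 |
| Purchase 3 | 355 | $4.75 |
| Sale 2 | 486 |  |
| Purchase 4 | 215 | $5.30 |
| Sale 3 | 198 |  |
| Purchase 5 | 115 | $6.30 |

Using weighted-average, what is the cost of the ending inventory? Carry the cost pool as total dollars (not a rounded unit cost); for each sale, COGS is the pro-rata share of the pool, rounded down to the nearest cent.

Ending inventory = $1,579.53

After Beginning: 283 on hand, pool $2,971.50 (≈ $10.5000 each)
After Purchase 1: 445 on hand, pool $4,680.60 (≈ $10.5182 each)
Sale 1, sell 330: 330/445 × $4,680.60 → $3,471.00
After Purchase 2: 260 on hand, pool $2,485.60 (≈ $9.5600 each)
After Purchase 3: 615 on hand, pool $4,171.85 (≈ $6.7835 each)
Sale 2, sell 486: 486/615 × $4,171.85 → $3,296.77
After Purchase 4: 344 on hand, pool $2,014.58 (≈ $5.8563 each)
Sale 3, sell 198: 198/344 × $2,014.58 → $1,159.55
After Purchase 5: 261 on hand, pool $1,579.53 (≈ $6.0518 each)
Total COGS = $3,471.00 + $3,296.77 + $1,159.55 = $7,927.32
Ending inventory (cost pool remaining) = $1,579.53
Check: goods available $9,506.85 = COGS $7,927.32 + ending $1,579.53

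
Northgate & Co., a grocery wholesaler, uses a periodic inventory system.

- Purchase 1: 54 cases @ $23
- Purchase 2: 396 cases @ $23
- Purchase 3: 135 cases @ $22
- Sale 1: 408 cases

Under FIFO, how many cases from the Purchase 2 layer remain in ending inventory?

42

Sale 1 (408) [FIFO — oldest first]: 54 @ $23 + 354 @ $23 = $9,384
Ending inventory: 42 @ $23 + 135 @ $22 = $3,936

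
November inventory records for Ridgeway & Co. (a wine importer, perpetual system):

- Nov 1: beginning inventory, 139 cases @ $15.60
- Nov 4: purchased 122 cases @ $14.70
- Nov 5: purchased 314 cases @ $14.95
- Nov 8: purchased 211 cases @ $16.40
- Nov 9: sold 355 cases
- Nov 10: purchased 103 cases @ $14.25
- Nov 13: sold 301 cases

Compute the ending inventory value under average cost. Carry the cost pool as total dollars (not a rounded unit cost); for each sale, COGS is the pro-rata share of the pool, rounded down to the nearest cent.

After Nov 1: 139 on hand, pool $2,168.40 (≈ $15.6000 each)
After Nov 4: 261 on hand, pool $3,961.80 (≈ $15.1793 each)
After Nov 5: 575 on hand, pool $8,656.10 (≈ $15.0541 each)
After Nov 8: 786 on hand, pool $12,116.50 (≈ $15.4154 each)
Nov 9, sell 355: 355/786 × $12,116.50 → $5,472.46
After Nov 10: 534 on hand, pool $8,111.79 (≈ $15.1906 each)
Nov 13, sell 301: 301/534 × $8,111.79 → $4,572.37
Total COGS = $5,472.46 + $4,572.37 = $10,044.83
Ending inventory (cost pool remaining) = $3,539.42
Check: goods available $13,584.25 = COGS $10,044.83 + ending $3,539.42

Ending inventory = $3,539.42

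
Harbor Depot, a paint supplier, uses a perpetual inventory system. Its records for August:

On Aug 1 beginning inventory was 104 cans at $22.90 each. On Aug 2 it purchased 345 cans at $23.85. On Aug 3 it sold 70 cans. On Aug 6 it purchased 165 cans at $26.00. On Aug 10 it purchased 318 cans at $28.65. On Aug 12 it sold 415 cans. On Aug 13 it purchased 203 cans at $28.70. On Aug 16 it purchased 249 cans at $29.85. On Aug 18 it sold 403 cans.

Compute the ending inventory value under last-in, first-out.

Ending inventory = $12,114.65

Aug 3, 70 sold [LIFO — newest first]: 70 @ $23.85 = $1,669.50
Aug 12, 415 sold [LIFO — newest first]: 318 @ $28.65 + 97 @ $26.00 = $11,632.70
Aug 18, 403 sold [LIFO — newest first]: 249 @ $29.85 + 154 @ $28.70 = $11,852.45
Total COGS = $1,669.50 + $11,632.70 + $11,852.45 = $25,154.65
Ending inventory: 104 @ $22.90 + 275 @ $23.85 + 68 @ $26.00 + 49 @ $28.70 = $12,114.65
Check: goods available $37,269.30 = COGS $25,154.65 + ending $12,114.65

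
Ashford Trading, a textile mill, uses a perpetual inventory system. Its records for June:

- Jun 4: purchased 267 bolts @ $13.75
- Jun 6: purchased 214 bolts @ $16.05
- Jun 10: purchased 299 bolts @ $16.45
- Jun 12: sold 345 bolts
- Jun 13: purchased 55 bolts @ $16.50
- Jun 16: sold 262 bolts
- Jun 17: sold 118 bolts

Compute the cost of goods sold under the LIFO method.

Jun 12, 345 sold [LIFO — newest first]: 299 @ $16.45 + 46 @ $16.05 = $5,656.85
Jun 16, 262 sold [LIFO — newest first]: 55 @ $16.50 + 168 @ $16.05 + 39 @ $13.75 = $4,140.15
Jun 17, 118 sold [LIFO — newest first]: 118 @ $13.75 = $1,622.50
Total COGS = $5,656.85 + $4,140.15 + $1,622.50 = $11,419.50
Ending inventory: 110 @ $13.75 = $1,512.50

COGS = $11,419.50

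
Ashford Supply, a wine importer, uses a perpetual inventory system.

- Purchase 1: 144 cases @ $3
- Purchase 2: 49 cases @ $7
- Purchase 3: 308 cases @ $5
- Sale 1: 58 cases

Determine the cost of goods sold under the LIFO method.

Sale 1 (58) [LIFO — newest first]: 58 @ $5 = $290
Ending inventory: 144 @ $3 + 49 @ $7 + 250 @ $5 = $2,025

COGS = $290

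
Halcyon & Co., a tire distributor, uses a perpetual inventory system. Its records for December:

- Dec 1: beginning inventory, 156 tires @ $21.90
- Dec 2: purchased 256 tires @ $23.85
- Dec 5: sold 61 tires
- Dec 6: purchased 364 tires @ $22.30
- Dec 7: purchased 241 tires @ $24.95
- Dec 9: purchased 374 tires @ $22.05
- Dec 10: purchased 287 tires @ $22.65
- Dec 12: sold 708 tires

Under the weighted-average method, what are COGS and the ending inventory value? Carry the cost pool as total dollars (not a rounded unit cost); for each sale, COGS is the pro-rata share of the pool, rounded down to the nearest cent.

COGS = $17,605.62; ending inventory = $20,793.78

After Dec 1: 156 on hand, pool $3,416.40 (≈ $21.9000 each)
After Dec 2: 412 on hand, pool $9,522.00 (≈ $23.1117 each)
Dec 5, sell 61: 61/412 × $9,522.00 → $1,409.81
After Dec 6: 715 on hand, pool $16,229.39 (≈ $22.6984 each)
After Dec 7: 956 on hand, pool $22,242.34 (≈ $23.2660 each)
After Dec 9: 1330 on hand, pool $30,489.04 (≈ $22.9241 each)
After Dec 10: 1617 on hand, pool $36,989.59 (≈ $22.8754 each)
Dec 12, sell 708: 708/1617 × $36,989.59 → $16,195.81
Total COGS = $1,409.81 + $16,195.81 = $17,605.62
Ending inventory (cost pool remaining) = $20,793.78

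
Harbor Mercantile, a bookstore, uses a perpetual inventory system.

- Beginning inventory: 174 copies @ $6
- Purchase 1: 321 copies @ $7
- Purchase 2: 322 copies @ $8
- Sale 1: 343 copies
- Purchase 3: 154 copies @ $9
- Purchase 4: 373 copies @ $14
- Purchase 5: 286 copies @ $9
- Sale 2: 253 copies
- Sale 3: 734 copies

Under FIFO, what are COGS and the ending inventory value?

Sale 1 (343) [FIFO — oldest first]: 174 @ $6 + 169 @ $7 = $2,227
Sale 2 (253) [FIFO — oldest first]: 152 @ $7 + 101 @ $8 = $1,872
Sale 3 (734) [FIFO — oldest first]: 221 @ $8 + 154 @ $9 + 359 @ $14 = $8,180
Total COGS = $2,227 + $1,872 + $8,180 = $12,279
Ending inventory: 14 @ $14 + 286 @ $9 = $2,770

COGS = $12,279; ending inventory = $2,770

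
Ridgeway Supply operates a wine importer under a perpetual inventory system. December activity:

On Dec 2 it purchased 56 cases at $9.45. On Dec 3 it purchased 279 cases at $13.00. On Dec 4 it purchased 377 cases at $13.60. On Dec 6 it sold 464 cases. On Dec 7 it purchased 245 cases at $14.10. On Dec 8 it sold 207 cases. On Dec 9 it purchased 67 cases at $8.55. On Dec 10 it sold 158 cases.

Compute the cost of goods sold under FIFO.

Dec 6, 464 sold [FIFO — oldest first]: 56 @ $9.45 + 279 @ $13.00 + 129 @ $13.60 = $5,910.60
Dec 8, 207 sold [FIFO — oldest first]: 207 @ $13.60 = $2,815.20
Dec 10, 158 sold [FIFO — oldest first]: 41 @ $13.60 + 117 @ $14.10 = $2,207.30
Total COGS = $5,910.60 + $2,815.20 + $2,207.30 = $10,933.10
Ending inventory: 128 @ $14.10 + 67 @ $8.55 = $2,377.65

COGS = $10,933.10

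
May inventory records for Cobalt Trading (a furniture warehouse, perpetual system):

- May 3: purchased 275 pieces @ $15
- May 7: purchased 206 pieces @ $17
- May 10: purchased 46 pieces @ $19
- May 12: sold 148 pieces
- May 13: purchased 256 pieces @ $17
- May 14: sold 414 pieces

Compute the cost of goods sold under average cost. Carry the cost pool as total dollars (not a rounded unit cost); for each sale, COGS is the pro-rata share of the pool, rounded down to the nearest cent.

COGS = $9,210.63

After May 3: 275 on hand, pool $4,125.00 (≈ $15.0000 each)
After May 7: 481 on hand, pool $7,627.00 (≈ $15.8565 each)
After May 10: 527 on hand, pool $8,501.00 (≈ $16.1309 each)
May 12, sell 148: 148/527 × $8,501.00 → $2,387.37
After May 13: 635 on hand, pool $10,465.63 (≈ $16.4813 each)
May 14, sell 414: 414/635 × $10,465.63 → $6,823.26
Total COGS = $2,387.37 + $6,823.26 = $9,210.63
Ending inventory (cost pool remaining) = $3,642.37
Check: goods available $12,853.00 = COGS $9,210.63 + ending $3,642.37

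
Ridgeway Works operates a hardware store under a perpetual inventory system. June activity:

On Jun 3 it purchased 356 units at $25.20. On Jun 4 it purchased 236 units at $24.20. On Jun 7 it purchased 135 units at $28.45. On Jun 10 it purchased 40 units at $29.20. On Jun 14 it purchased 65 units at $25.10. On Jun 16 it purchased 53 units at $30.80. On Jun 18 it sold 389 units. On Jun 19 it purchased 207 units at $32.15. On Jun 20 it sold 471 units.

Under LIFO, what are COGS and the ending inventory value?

COGS = $23,763.70; ending inventory = $5,846.40

Jun 18, 389 sold [LIFO — newest first]: 53 @ $30.80 + 65 @ $25.10 + 40 @ $29.20 + 135 @ $28.45 + 96 @ $24.20 = $10,595.85
Jun 20, 471 sold [LIFO — newest first]: 207 @ $32.15 + 140 @ $24.20 + 124 @ $25.20 = $13,167.85
Total COGS = $10,595.85 + $13,167.85 = $23,763.70
Ending inventory: 232 @ $25.20 = $5,846.40
Check: goods available $29,610.10 = COGS $23,763.70 + ending $5,846.40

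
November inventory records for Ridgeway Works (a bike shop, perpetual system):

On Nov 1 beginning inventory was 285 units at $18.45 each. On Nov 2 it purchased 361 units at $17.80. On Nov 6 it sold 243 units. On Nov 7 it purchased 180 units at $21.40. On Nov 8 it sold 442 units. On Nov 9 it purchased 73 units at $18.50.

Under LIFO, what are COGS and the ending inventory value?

Nov 6, 243 sold [LIFO — newest first]: 243 @ $17.80 = $4,325.40
Nov 8, 442 sold [LIFO — newest first]: 180 @ $21.40 + 118 @ $17.80 + 144 @ $18.45 = $8,609.20
Total COGS = $4,325.40 + $8,609.20 = $12,934.60
Ending inventory: 141 @ $18.45 + 73 @ $18.50 = $3,951.95
Check: goods available $16,886.55 = COGS $12,934.60 + ending $3,951.95

COGS = $12,934.60; ending inventory = $3,951.95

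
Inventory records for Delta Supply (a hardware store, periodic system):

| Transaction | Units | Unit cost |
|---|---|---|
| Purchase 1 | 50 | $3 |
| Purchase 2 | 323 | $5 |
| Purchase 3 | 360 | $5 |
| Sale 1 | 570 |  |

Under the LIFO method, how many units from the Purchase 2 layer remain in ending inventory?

Sale 1 (570) [LIFO — newest first]: 360 @ $5 + 210 @ $5 = $2,850
Ending inventory: 50 @ $3 + 113 @ $5 = $715
Check: goods available $3,565 = COGS $2,850 + ending $715

113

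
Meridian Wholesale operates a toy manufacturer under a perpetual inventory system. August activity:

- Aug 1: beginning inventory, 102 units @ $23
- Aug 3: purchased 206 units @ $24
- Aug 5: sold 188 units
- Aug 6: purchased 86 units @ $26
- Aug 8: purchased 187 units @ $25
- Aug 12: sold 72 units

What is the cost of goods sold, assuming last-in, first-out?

Aug 5, 188 sold [LIFO — newest first]: 188 @ $24 = $4,512
Aug 12, 72 sold [LIFO — newest first]: 72 @ $25 = $1,800
Total COGS = $4,512 + $1,800 = $6,312
Ending inventory: 102 @ $23 + 18 @ $24 + 86 @ $26 + 115 @ $25 = $7,889
Check: goods available $14,201 = COGS $6,312 + ending $7,889

COGS = $6,312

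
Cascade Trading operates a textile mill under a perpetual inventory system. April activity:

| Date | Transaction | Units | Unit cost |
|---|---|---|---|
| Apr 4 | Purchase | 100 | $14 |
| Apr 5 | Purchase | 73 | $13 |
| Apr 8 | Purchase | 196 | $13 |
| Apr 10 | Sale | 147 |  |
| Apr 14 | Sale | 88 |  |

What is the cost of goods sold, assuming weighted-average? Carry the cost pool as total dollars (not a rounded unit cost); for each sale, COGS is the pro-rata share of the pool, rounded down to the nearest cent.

COGS = $3,118.68

After Apr 4: 100 on hand, pool $1,400.00 (≈ $14.0000 each)
After Apr 5: 173 on hand, pool $2,349.00 (≈ $13.5780 each)
After Apr 8: 369 on hand, pool $4,897.00 (≈ $13.2710 each)
Apr 10, sell 147: 147/369 × $4,897.00 → $1,950.83
Apr 14, sell 88: 88/222 × $2,946.17 → $1,167.85
Total COGS = $1,950.83 + $1,167.85 = $3,118.68
Ending inventory (cost pool remaining) = $1,778.32
Check: goods available $4,897.00 = COGS $3,118.68 + ending $1,778.32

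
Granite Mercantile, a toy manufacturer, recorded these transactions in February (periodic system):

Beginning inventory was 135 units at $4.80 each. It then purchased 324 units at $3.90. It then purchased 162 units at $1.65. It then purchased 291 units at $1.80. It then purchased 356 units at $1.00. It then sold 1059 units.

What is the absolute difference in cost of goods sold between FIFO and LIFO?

FIFO COGS: 135 @ $4.80 + 324 @ $3.90 + 162 @ $1.65 + 291 @ $1.80 + 147 @ $1.00 = $2,849.70
LIFO COGS: 356 @ $1.00 + 291 @ $1.80 + 162 @ $1.65 + 250 @ $3.90 = $2,122.10
Difference = |$2,849.70 − $2,122.10| = $727.60

$727.60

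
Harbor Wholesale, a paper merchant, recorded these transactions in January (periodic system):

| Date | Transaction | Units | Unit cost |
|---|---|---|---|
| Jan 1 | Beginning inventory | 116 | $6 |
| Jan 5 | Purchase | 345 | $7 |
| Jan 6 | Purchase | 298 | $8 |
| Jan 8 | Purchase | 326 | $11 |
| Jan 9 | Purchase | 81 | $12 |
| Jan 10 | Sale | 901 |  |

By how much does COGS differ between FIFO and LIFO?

FIFO COGS: 116 @ $6 + 345 @ $7 + 298 @ $8 + 142 @ $11 = $7,057
LIFO COGS: 81 @ $12 + 326 @ $11 + 298 @ $8 + 196 @ $7 = $8,314
Difference = |$7,057 − $8,314| = $1,257

$1,257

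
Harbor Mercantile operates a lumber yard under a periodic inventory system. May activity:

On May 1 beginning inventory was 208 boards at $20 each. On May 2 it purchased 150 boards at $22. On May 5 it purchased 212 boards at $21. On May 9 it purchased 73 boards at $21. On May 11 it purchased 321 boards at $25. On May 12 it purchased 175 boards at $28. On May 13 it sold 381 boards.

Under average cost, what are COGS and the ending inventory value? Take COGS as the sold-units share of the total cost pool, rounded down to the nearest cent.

May 13, sell 381: 381/1139 × $26,370.00 → $8,820.86
Ending inventory (cost pool remaining) = $17,549.14

COGS = $8,820.86; ending inventory = $17,549.14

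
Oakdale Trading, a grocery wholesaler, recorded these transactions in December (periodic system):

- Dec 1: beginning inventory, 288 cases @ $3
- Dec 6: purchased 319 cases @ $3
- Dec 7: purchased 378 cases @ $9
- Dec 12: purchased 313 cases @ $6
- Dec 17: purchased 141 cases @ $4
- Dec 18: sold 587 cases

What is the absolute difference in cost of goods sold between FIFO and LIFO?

FIFO COGS: 288 @ $3 + 299 @ $3 = $1,761
LIFO COGS: 141 @ $4 + 313 @ $6 + 133 @ $9 = $3,639
Difference = |$1,761 − $3,639| = $1,878

$1,878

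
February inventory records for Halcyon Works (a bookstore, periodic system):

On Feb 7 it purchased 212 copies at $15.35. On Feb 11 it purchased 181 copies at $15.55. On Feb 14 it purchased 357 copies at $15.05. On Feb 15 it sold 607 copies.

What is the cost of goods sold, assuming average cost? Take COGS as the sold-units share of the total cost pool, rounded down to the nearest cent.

Feb 15, sell 607: 607/750 × $11,441.60 → $9,260.06
Ending inventory (cost pool remaining) = $2,181.54

COGS = $9,260.06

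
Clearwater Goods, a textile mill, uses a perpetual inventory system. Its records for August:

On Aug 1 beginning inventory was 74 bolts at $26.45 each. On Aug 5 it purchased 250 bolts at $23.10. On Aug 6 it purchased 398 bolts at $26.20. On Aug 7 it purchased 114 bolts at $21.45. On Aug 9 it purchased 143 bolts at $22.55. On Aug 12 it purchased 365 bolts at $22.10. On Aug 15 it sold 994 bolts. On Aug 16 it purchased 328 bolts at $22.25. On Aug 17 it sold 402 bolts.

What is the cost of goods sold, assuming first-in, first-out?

Aug 15, 994 sold [FIFO — oldest first]: 74 @ $26.45 + 250 @ $23.10 + 398 @ $26.20 + 114 @ $21.45 + 143 @ $22.55 + 15 @ $22.10 = $24,161.35
Aug 17, 402 sold [FIFO — oldest first]: 350 @ $22.10 + 52 @ $22.25 = $8,892.00
Total COGS = $24,161.35 + $8,892.00 = $33,053.35
Ending inventory: 276 @ $22.25 = $6,141.00
Check: goods available $39,194.35 = COGS $33,053.35 + ending $6,141.00

COGS = $33,053.35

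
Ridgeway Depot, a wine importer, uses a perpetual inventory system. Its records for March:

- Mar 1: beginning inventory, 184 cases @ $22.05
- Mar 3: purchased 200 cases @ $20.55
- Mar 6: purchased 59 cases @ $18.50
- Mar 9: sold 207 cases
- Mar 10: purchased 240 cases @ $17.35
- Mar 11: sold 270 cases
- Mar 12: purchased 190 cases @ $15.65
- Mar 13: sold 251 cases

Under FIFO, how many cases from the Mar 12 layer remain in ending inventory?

Mar 9, 207 sold [FIFO — oldest first]: 184 @ $22.05 + 23 @ $20.55 = $4,529.85
Mar 11, 270 sold [FIFO — oldest first]: 177 @ $20.55 + 59 @ $18.50 + 34 @ $17.35 = $5,318.75
Mar 13, 251 sold [FIFO — oldest first]: 206 @ $17.35 + 45 @ $15.65 = $4,278.35
Total COGS = $4,529.85 + $5,318.75 + $4,278.35 = $14,126.95
Ending inventory: 145 @ $15.65 = $2,269.25
Check: goods available $16,396.20 = COGS $14,126.95 + ending $2,269.25

145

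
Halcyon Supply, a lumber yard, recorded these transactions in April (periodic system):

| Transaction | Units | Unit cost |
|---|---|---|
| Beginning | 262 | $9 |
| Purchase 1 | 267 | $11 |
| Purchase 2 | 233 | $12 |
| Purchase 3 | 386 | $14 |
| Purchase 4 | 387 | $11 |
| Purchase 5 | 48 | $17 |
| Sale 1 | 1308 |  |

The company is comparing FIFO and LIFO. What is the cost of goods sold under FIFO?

COGS = $15,255

FIFO COGS: 262 @ $9 + 267 @ $11 + 233 @ $12 + 386 @ $14 + 160 @ $11 = $15,255
LIFO COGS: 48 @ $17 + 387 @ $11 + 386 @ $14 + 233 @ $12 + 254 @ $11 = $16,067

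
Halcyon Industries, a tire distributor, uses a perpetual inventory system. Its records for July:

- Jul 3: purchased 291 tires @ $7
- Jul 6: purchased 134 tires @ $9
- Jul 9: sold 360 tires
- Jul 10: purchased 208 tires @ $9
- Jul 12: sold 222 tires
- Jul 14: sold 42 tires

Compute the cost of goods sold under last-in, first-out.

COGS = $5,052

Jul 9, 360 sold [LIFO — newest first]: 134 @ $9 + 226 @ $7 = $2,788
Jul 12, 222 sold [LIFO — newest first]: 208 @ $9 + 14 @ $7 = $1,970
Jul 14, 42 sold [LIFO — newest first]: 42 @ $7 = $294
Total COGS = $2,788 + $1,970 + $294 = $5,052
Ending inventory: 9 @ $7 = $63
Check: goods available $5,115 = COGS $5,052 + ending $63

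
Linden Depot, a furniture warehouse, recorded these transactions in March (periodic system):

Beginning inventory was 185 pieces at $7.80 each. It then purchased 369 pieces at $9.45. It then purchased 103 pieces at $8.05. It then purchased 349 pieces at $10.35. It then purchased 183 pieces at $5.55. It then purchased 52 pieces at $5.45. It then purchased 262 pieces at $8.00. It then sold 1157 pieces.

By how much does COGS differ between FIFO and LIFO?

FIFO COGS: 185 @ $7.80 + 369 @ $9.45 + 103 @ $8.05 + 349 @ $10.35 + 151 @ $5.55 = $10,209.40
LIFO COGS: 262 @ $8.00 + 52 @ $5.45 + 183 @ $5.55 + 349 @ $10.35 + 103 @ $8.05 + 208 @ $9.45 = $9,801.95
Difference = |$10,209.40 − $9,801.95| = $407.45

$407.45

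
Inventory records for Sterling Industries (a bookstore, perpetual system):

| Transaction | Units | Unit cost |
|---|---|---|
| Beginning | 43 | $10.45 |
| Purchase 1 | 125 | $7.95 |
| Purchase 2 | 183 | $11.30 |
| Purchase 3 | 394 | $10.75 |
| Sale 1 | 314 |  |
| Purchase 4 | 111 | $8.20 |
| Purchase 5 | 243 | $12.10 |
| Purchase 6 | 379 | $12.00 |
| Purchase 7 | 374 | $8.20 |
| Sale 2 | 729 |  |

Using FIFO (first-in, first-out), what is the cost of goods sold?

COGS = $10,919.40

Sale 1 (314) [FIFO — oldest first]: 43 @ $10.45 + 125 @ $7.95 + 146 @ $11.30 = $3,092.90
Sale 2 (729) [FIFO — oldest first]: 37 @ $11.30 + 394 @ $10.75 + 111 @ $8.20 + 187 @ $12.10 = $7,826.50
Total COGS = $3,092.90 + $7,826.50 = $10,919.40
Ending inventory: 56 @ $12.10 + 379 @ $12.00 + 374 @ $8.20 = $8,292.40
Check: goods available $19,211.80 = COGS $10,919.40 + ending $8,292.40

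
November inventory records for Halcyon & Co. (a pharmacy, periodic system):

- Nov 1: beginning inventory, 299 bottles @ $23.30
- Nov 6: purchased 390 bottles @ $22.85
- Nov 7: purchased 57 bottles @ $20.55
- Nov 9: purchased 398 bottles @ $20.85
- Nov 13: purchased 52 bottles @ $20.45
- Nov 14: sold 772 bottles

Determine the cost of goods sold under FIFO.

COGS = $17,591.65

Nov 14, 772 sold [FIFO — oldest first]: 299 @ $23.30 + 390 @ $22.85 + 57 @ $20.55 + 26 @ $20.85 = $17,591.65
Ending inventory: 372 @ $20.85 + 52 @ $20.45 = $8,819.60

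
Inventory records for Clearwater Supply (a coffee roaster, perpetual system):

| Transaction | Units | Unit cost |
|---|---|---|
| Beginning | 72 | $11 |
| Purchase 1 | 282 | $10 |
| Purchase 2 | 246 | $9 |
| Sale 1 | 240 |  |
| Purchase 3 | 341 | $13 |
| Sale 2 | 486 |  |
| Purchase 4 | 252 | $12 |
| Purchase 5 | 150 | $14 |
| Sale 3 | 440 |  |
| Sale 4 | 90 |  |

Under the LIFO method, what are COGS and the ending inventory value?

COGS = $14,441; ending inventory = $942

Sale 1 (240) [LIFO — newest first]: 240 @ $9 = $2,160
Sale 2 (486) [LIFO — newest first]: 341 @ $13 + 6 @ $9 + 139 @ $10 = $5,877
Sale 3 (440) [LIFO — newest first]: 150 @ $14 + 252 @ $12 + 38 @ $10 = $5,504
Sale 4 (90) [LIFO — newest first]: 90 @ $10 = $900
Total COGS = $2,160 + $5,877 + $5,504 + $900 = $14,441
Ending inventory: 72 @ $11 + 15 @ $10 = $942
Check: goods available $15,383 = COGS $14,441 + ending $942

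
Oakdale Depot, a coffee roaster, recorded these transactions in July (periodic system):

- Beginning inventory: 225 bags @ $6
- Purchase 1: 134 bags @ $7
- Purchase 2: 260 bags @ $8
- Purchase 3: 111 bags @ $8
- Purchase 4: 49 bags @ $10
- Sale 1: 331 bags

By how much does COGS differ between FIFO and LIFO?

$654

FIFO COGS: 225 @ $6 + 106 @ $7 = $2,092
LIFO COGS: 49 @ $10 + 111 @ $8 + 171 @ $8 = $2,746
Difference = |$2,092 − $2,746| = $654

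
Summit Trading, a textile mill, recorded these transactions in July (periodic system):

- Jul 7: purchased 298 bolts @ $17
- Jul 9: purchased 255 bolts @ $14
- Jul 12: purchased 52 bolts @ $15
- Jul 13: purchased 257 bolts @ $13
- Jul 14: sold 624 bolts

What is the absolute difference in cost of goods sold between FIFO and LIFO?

$952

FIFO COGS: 298 @ $17 + 255 @ $14 + 52 @ $15 + 19 @ $13 = $9,663
LIFO COGS: 257 @ $13 + 52 @ $15 + 255 @ $14 + 60 @ $17 = $8,711
Difference = |$9,663 − $8,711| = $952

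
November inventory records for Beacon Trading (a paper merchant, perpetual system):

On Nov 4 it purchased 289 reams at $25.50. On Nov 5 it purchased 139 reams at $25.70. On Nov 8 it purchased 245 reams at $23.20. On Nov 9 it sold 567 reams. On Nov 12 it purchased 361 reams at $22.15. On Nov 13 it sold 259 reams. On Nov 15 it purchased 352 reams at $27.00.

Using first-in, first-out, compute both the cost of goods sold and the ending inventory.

Nov 9, 567 sold [FIFO — oldest first]: 289 @ $25.50 + 139 @ $25.70 + 139 @ $23.20 = $14,166.60
Nov 13, 259 sold [FIFO — oldest first]: 106 @ $23.20 + 153 @ $22.15 = $5,848.15
Total COGS = $14,166.60 + $5,848.15 = $20,014.75
Ending inventory: 208 @ $22.15 + 352 @ $27.00 = $14,111.20

COGS = $20,014.75; ending inventory = $14,111.20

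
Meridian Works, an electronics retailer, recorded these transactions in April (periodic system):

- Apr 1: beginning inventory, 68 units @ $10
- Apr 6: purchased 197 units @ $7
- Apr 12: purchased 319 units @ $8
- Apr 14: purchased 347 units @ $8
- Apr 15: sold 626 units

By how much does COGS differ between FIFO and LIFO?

FIFO COGS: 68 @ $10 + 197 @ $7 + 319 @ $8 + 42 @ $8 = $4,947
LIFO COGS: 347 @ $8 + 279 @ $8 = $5,008
Difference = |$4,947 − $5,008| = $61

$61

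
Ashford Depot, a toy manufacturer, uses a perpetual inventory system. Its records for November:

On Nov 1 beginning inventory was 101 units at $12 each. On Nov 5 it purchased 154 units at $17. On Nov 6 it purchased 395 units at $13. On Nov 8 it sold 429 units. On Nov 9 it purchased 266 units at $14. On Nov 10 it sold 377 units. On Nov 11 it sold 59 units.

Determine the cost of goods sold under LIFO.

COGS = $12,077

Nov 8, 429 sold [LIFO — newest first]: 395 @ $13 + 34 @ $17 = $5,713
Nov 10, 377 sold [LIFO — newest first]: 266 @ $14 + 111 @ $17 = $5,611
Nov 11, 59 sold [LIFO — newest first]: 9 @ $17 + 50 @ $12 = $753
Total COGS = $5,713 + $5,611 + $753 = $12,077
Ending inventory: 51 @ $12 = $612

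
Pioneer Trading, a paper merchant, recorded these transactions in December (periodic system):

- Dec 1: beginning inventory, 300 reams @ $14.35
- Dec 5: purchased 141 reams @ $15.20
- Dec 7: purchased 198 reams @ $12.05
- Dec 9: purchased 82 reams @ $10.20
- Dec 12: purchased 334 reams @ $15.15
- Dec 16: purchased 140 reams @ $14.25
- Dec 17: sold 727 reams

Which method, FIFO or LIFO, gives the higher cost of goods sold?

LIFO

FIFO COGS: 300 @ $14.35 + 141 @ $15.20 + 198 @ $12.05 + 82 @ $10.20 + 6 @ $15.15 = $9,761.40
LIFO COGS: 140 @ $14.25 + 334 @ $15.15 + 82 @ $10.20 + 171 @ $12.05 = $9,952.05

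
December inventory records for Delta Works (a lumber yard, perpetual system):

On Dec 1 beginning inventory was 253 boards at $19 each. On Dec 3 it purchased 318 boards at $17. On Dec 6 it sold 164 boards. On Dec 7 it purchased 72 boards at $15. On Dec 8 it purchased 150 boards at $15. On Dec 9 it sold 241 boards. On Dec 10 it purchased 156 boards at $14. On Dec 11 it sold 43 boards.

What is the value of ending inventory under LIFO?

Dec 6, 164 sold [LIFO — newest first]: 164 @ $17 = $2,788
Dec 9, 241 sold [LIFO — newest first]: 150 @ $15 + 72 @ $15 + 19 @ $17 = $3,653
Dec 11, 43 sold [LIFO — newest first]: 43 @ $14 = $602
Total COGS = $2,788 + $3,653 + $602 = $7,043
Ending inventory: 253 @ $19 + 135 @ $17 + 113 @ $14 = $8,684

Ending inventory = $8,684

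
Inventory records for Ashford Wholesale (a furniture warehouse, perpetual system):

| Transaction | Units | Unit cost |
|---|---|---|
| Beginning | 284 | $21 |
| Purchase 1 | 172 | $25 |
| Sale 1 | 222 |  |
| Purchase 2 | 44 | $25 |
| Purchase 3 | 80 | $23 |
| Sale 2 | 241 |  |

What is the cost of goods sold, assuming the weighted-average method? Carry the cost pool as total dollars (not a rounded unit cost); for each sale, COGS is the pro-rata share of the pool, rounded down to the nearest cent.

COGS = $10,521.80

After Beginning: 284 on hand, pool $5,964.00 (≈ $21.0000 each)
After Purchase 1: 456 on hand, pool $10,264.00 (≈ $22.5088 each)
Sale 1, sell 222: 222/456 × $10,264.00 → $4,996.94
After Purchase 2: 278 on hand, pool $6,367.06 (≈ $22.9031 each)
After Purchase 3: 358 on hand, pool $8,207.06 (≈ $22.9247 each)
Sale 2, sell 241: 241/358 × $8,207.06 → $5,524.86
Total COGS = $4,996.94 + $5,524.86 = $10,521.80
Ending inventory (cost pool remaining) = $2,682.20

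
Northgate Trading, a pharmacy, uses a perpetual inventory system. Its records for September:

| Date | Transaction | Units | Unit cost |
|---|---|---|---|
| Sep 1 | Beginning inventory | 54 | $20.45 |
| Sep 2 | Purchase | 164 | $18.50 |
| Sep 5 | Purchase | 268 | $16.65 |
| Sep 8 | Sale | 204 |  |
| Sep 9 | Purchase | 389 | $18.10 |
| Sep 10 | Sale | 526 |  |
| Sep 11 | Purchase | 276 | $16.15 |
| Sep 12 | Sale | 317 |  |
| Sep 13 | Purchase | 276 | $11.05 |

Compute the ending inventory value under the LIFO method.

Ending inventory = $5,079.10

Sep 8, 204 sold [LIFO — newest first]: 204 @ $16.65 = $3,396.60
Sep 10, 526 sold [LIFO — newest first]: 389 @ $18.10 + 64 @ $16.65 + 73 @ $18.50 = $9,457.00
Sep 12, 317 sold [LIFO — newest first]: 276 @ $16.15 + 41 @ $18.50 = $5,215.90
Total COGS = $3,396.60 + $9,457.00 + $5,215.90 = $18,069.50
Ending inventory: 54 @ $20.45 + 50 @ $18.50 + 276 @ $11.05 = $5,079.10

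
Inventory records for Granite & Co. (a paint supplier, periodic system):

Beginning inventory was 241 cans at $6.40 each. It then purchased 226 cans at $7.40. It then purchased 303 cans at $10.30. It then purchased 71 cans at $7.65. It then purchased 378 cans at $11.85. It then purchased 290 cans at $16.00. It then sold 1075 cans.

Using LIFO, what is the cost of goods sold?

COGS = $13,027.55

Sale 1 (1075) [LIFO — newest first]: 290 @ $16.00 + 378 @ $11.85 + 71 @ $7.65 + 303 @ $10.30 + 33 @ $7.40 = $13,027.55
Ending inventory: 241 @ $6.40 + 193 @ $7.40 = $2,970.60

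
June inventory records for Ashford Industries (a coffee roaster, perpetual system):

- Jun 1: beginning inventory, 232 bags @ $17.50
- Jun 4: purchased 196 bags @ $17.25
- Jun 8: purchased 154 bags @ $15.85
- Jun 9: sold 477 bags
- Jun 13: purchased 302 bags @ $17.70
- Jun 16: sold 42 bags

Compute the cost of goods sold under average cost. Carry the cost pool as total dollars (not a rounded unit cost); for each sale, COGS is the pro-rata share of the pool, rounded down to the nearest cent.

COGS = $8,834.67

After Jun 1: 232 on hand, pool $4,060.00 (≈ $17.5000 each)
After Jun 4: 428 on hand, pool $7,441.00 (≈ $17.3855 each)
After Jun 8: 582 on hand, pool $9,881.90 (≈ $16.9792 each)
Jun 9, sell 477: 477/582 × $9,881.90 → $8,099.08
After Jun 13: 407 on hand, pool $7,128.22 (≈ $17.5141 each)
Jun 16, sell 42: 42/407 × $7,128.22 → $735.59
Total COGS = $8,099.08 + $735.59 = $8,834.67
Ending inventory (cost pool remaining) = $6,392.63
Check: goods available $15,227.30 = COGS $8,834.67 + ending $6,392.63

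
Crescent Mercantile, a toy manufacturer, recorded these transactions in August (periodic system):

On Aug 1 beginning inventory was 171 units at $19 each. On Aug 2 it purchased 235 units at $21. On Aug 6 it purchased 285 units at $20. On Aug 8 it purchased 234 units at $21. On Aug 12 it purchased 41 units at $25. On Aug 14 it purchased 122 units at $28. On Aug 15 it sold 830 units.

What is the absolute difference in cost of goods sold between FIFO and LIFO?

$1,360

FIFO COGS: 171 @ $19 + 235 @ $21 + 285 @ $20 + 139 @ $21 = $16,803
LIFO COGS: 122 @ $28 + 41 @ $25 + 234 @ $21 + 285 @ $20 + 148 @ $21 = $18,163
Difference = |$16,803 − $18,163| = $1,360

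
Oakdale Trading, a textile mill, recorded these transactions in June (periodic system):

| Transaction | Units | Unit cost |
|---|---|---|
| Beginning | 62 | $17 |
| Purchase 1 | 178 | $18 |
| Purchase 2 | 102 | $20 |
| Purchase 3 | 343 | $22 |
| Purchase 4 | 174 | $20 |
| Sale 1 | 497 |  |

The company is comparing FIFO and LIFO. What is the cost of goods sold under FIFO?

COGS = $9,708

FIFO COGS: 62 @ $17 + 178 @ $18 + 102 @ $20 + 155 @ $22 = $9,708
LIFO COGS: 174 @ $20 + 323 @ $22 = $10,586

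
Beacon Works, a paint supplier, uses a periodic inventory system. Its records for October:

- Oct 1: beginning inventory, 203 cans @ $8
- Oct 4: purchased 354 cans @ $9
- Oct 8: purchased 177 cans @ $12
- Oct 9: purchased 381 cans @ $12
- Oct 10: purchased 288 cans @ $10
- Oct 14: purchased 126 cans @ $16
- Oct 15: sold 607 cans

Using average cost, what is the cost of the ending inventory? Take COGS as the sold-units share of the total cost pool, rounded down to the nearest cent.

Ending inventory = $9,890.55

Oct 15, sell 607: 607/1529 × $16,402.00 → $6,511.45
Ending inventory (cost pool remaining) = $9,890.55
Check: goods available $16,402.00 = COGS $6,511.45 + ending $9,890.55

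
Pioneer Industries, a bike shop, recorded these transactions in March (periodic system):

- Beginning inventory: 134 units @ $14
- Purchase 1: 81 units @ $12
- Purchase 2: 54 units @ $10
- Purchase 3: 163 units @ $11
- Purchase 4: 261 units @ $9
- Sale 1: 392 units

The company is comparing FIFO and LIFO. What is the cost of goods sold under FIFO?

COGS = $4,741

FIFO COGS: 134 @ $14 + 81 @ $12 + 54 @ $10 + 123 @ $11 = $4,741
LIFO COGS: 261 @ $9 + 131 @ $11 = $3,790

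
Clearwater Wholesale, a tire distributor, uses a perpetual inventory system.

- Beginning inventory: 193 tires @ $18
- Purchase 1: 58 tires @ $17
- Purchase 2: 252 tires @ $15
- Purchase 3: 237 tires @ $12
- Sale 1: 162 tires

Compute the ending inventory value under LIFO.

Sale 1 (162) [LIFO — newest first]: 162 @ $12 = $1,944
Ending inventory: 193 @ $18 + 58 @ $17 + 252 @ $15 + 75 @ $12 = $9,140
Check: goods available $11,084 = COGS $1,944 + ending $9,140

Ending inventory = $9,140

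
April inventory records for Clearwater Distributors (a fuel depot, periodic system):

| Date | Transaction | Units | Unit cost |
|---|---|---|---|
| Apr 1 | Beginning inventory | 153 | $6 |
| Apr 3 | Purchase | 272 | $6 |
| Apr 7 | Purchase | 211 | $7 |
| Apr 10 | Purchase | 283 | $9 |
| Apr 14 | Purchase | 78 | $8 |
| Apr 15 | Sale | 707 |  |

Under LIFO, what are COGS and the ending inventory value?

Apr 15, 707 sold [LIFO — newest first]: 78 @ $8 + 283 @ $9 + 211 @ $7 + 135 @ $6 = $5,458
Ending inventory: 153 @ $6 + 137 @ $6 = $1,740

COGS = $5,458; ending inventory = $1,740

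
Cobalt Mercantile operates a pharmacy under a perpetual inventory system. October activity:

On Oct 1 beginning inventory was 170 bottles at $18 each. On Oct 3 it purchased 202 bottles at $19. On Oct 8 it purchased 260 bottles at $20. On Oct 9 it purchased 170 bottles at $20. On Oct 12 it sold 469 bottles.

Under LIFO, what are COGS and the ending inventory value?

Oct 12, 469 sold [LIFO — newest first]: 170 @ $20 + 260 @ $20 + 39 @ $19 = $9,341
Ending inventory: 170 @ $18 + 163 @ $19 = $6,157

COGS = $9,341; ending inventory = $6,157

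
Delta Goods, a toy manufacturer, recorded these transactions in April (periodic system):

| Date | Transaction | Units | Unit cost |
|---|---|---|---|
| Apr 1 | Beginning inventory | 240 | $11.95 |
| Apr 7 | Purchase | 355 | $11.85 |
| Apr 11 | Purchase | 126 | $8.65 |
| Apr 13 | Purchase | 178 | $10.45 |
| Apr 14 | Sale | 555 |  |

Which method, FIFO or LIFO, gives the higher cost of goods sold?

FIFO

FIFO COGS: 240 @ $11.95 + 315 @ $11.85 = $6,600.75
LIFO COGS: 178 @ $10.45 + 126 @ $8.65 + 251 @ $11.85 = $5,924.35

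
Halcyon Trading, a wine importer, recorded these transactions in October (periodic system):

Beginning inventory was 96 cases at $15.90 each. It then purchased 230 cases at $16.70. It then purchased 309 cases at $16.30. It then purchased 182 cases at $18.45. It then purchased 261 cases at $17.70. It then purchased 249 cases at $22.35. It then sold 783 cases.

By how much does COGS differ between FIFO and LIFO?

FIFO COGS: 96 @ $15.90 + 230 @ $16.70 + 309 @ $16.30 + 148 @ $18.45 = $13,134.70
LIFO COGS: 249 @ $22.35 + 261 @ $17.70 + 182 @ $18.45 + 91 @ $16.30 = $15,026.05
Difference = |$13,134.70 − $15,026.05| = $1,891.35

$1,891.35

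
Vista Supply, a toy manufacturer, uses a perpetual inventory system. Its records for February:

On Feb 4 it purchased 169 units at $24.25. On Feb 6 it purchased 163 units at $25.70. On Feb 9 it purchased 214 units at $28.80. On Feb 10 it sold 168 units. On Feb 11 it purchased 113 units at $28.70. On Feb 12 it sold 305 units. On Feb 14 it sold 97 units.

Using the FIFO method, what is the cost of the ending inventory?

Ending inventory = $2,554.30

Feb 10, 168 sold [FIFO — oldest first]: 168 @ $24.25 = $4,074.00
Feb 12, 305 sold [FIFO — oldest first]: 1 @ $24.25 + 163 @ $25.70 + 141 @ $28.80 = $8,274.15
Feb 14, 97 sold [FIFO — oldest first]: 73 @ $28.80 + 24 @ $28.70 = $2,791.20
Total COGS = $4,074.00 + $8,274.15 + $2,791.20 = $15,139.35
Ending inventory: 89 @ $28.70 = $2,554.30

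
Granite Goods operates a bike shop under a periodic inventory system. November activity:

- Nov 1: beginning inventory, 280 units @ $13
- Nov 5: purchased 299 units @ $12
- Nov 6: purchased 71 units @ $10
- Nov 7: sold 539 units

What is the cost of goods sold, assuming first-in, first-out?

Nov 7, 539 sold [FIFO — oldest first]: 280 @ $13 + 259 @ $12 = $6,748
Ending inventory: 40 @ $12 + 71 @ $10 = $1,190

COGS = $6,748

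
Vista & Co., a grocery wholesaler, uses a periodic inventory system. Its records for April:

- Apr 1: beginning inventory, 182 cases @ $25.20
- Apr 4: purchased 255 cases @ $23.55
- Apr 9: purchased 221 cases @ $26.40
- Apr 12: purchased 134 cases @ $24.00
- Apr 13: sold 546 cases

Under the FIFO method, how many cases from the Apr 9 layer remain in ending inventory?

112

Apr 13, 546 sold [FIFO — oldest first]: 182 @ $25.20 + 255 @ $23.55 + 109 @ $26.40 = $13,469.25
Ending inventory: 112 @ $26.40 + 134 @ $24.00 = $6,172.80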